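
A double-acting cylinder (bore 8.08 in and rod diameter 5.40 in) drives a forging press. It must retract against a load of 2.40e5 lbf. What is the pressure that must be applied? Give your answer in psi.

Rod-side annular area A_ann = π/4 × (8.08² − 5.40²) = 28.37 in^2
Retraction: pressure acts on the annular area.
P = F / A = 2.40e5 lbf / A

P ≈ 8460 psi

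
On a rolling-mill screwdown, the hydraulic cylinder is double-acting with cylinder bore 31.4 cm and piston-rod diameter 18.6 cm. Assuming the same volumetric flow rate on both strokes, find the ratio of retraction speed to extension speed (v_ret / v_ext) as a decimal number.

v_ret/v_ext ≈ 1.54

Cap-side area A_cap = π/4 × (31.4 cm)² = 774.4 cm^2
Rod-side annular area A_ann = π/4 × (31.4² − 18.6²) = 502.7 cm^2
For equal Q, v ∝ 1/A, so v_ret/v_ext = A_cap/A_ann.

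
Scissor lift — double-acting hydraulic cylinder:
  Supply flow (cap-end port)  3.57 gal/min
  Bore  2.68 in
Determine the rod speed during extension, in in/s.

v ≈ 2.44 in/s

Cap-side area A_cap = π/4 × (2.68 in)² = 5.641 in^2
v = Q / A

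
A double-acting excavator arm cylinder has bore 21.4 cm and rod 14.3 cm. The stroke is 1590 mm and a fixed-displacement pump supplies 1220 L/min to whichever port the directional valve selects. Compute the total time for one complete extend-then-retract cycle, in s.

t ≈ 4.37 s

Cap-side area A_cap = π/4 × (21.4 cm)² = 359.7 cm^2
Rod-side annular area A_ann = π/4 × (21.4² − 14.3²) = 199.1 cm^2
t_ext = A_cap·L/Q = 2.813 s
t_ret = A_ann·L/Q = 1.557 s
t_cycle = t_ext + t_ret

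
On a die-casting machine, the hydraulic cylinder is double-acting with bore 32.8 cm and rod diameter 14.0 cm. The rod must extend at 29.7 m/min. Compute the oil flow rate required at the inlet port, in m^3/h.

Q ≈ 151 m^3/h

Cap-side area A_cap = π/4 × (32.8 cm)² = 845.0 cm^2
Q = A × v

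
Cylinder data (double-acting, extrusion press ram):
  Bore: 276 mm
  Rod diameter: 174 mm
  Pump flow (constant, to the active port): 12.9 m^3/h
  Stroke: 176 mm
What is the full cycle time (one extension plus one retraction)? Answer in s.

Cap-side area A_cap = π/4 × (276 mm)² = 59830 mm^2
Rod-side annular area A_ann = π/4 × (276² − 174²) = 36050 mm^2
t_ext = A_cap·L/Q = 2.939 s
t_ret = A_ann·L/Q = 1.771 s
t_cycle = t_ext + t_ret

t ≈ 4.71 s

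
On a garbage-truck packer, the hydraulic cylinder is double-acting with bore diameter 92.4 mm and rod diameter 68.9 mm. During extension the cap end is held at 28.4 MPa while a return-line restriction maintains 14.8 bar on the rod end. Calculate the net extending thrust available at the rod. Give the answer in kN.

F ≈ 186 kN

Cap-side area A_cap = π/4 × (92.4 mm)² = 6706 mm^2
Rod-side annular area A_ann = π/4 × (92.4² − 68.9²) = 2977 mm^2
Net thrust = P_cap·A_cap − P_rod·A_ann = 190.4 kN − 4.406 kN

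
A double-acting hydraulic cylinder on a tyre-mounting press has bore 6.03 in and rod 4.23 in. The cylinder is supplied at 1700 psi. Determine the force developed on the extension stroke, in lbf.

F ≈ 48500 lbf

Cap-side area A_cap = π/4 × (6.03 in)² = 28.56 in^2
F = P × A_cap = 1700 psi × A_cap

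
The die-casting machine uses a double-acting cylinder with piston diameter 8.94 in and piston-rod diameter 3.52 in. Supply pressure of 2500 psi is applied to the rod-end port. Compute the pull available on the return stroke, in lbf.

F ≈ 1.33e5 lbf

Rod-side annular area A_ann = π/4 × (8.94² − 3.52²) = 53.04 in^2
On retraction the pressure acts on the annular area (bore minus rod).
F = P × A_ann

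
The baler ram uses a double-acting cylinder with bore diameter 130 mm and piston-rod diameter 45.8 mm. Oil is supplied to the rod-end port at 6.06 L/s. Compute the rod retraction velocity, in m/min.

Rod-side annular area A_ann = π/4 × (130² − 45.8²) = 11630 mm^2
Flow into the rod-end port fills the annular volume.
v = Q / A

v ≈ 31.3 m/min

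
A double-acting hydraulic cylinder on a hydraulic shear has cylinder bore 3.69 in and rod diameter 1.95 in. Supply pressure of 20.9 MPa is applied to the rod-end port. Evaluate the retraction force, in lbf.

F ≈ 23400 lbf

Rod-side annular area A_ann = π/4 × (3.69² − 1.95²) = 7.708 in^2
On retraction the pressure acts on the annular area (bore minus rod).
F = P × A_ann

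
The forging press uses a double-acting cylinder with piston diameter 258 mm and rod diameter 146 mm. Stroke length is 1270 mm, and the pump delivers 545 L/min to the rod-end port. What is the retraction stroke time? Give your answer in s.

Rod-side annular area A_ann = π/4 × (258² − 146²) = 35540 mm^2
Swept volume V = A × L; t = V / Q = A·L / Q

t ≈ 4.97 s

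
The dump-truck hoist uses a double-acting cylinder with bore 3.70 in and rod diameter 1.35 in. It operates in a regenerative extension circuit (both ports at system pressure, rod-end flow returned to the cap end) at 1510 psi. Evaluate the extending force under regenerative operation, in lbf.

F ≈ 2160 lbf

With equal pressure on both faces, forces on the annular region cancel; the net push is pressure × rod cross-section.
Rod cross-section A_rod = π/4 × (1.35 in)² = 1.431 in^2
F = P × A_rod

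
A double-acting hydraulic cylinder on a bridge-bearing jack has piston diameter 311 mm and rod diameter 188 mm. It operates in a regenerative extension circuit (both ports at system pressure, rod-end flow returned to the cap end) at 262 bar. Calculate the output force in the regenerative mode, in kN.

With equal pressure on both faces, forces on the annular region cancel; the net push is pressure × rod cross-section.
Rod cross-section A_rod = π/4 × (188 mm)² = 27760 mm^2
F = P × A_rod

F ≈ 727 kN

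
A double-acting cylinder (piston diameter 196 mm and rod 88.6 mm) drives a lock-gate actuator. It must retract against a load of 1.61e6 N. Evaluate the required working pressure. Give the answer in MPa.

Rod-side annular area A_ann = π/4 × (196² − 88.6²) = 24010 mm^2
Retraction: pressure acts on the annular area.
P = F / A = 1.61e6 N / A

P ≈ 67.1 MPa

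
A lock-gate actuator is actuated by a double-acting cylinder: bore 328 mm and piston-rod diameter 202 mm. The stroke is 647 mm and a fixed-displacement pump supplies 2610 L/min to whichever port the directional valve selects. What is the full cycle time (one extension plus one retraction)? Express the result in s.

Cap-side area A_cap = π/4 × (328 mm)² = 84500 mm^2
Rod-side annular area A_ann = π/4 × (328² − 202²) = 52450 mm^2
t_ext = A_cap·L/Q = 1.257 s
t_ret = A_ann·L/Q = 0.7801 s
t_cycle = t_ext + t_ret

t ≈ 2.04 s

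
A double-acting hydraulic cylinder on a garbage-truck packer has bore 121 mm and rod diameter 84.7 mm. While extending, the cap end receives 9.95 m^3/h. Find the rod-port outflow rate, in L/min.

Cap-side area A_cap = π/4 × (121 mm)² = 11500 mm^2
Rod-side annular area A_ann = π/4 × (121² − 84.7²) = 5864 mm^2
Piston speed v = Q_in/A_cap; rod-end outflow Q_out = v × A_ann = Q_in × A_ann/A_cap.

Q_out ≈ 84.6 L/min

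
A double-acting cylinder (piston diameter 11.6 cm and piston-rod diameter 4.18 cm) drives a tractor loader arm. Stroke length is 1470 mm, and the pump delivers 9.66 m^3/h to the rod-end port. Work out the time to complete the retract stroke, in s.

t ≈ 5.04 s

Rod-side annular area A_ann = π/4 × (11.6² − 4.18²) = 91.96 cm^2
Swept volume V = A × L; t = V / Q = A·L / Q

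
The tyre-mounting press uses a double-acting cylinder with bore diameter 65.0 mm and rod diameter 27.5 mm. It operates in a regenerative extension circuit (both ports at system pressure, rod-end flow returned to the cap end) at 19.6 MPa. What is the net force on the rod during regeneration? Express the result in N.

With equal pressure on both faces, forces on the annular region cancel; the net push is pressure × rod cross-section.
Rod cross-section A_rod = π/4 × (27.5 mm)² = 594.0 mm^2
F = P × A_rod

F ≈ 11600 N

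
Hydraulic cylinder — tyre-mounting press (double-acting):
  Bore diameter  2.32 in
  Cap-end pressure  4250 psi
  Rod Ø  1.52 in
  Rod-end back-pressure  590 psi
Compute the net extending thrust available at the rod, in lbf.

Cap-side area A_cap = π/4 × (2.32 in)² = 4.227 in^2
Rod-side annular area A_ann = π/4 × (2.32² − 1.52²) = 2.413 in^2
Net thrust = P_cap·A_cap − P_rod·A_ann = 17970 lbf − 1424 lbf

F ≈ 16500 lbf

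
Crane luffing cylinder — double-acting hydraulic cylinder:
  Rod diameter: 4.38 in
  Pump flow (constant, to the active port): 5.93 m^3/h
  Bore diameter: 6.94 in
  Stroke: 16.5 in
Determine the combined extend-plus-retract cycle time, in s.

Cap-side area A_cap = π/4 × (6.94 in)² = 37.83 in^2
Rod-side annular area A_ann = π/4 × (6.94² − 4.38²) = 22.76 in^2
t_ext = A_cap·L/Q = 6.209 s
t_ret = A_ann·L/Q = 3.736 s
t_cycle = t_ext + t_ret

t ≈ 9.95 s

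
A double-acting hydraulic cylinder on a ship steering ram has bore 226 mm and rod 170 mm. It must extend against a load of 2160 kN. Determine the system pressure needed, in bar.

Cap-side area A_cap = π/4 × (226 mm)² = 40110 mm^2
P = F / A = 2160 kN / A

P ≈ 538 bar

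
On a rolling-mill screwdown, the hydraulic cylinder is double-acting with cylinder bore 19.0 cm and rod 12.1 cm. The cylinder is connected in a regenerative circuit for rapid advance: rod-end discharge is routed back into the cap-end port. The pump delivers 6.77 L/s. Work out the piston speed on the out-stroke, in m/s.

v ≈ 0.589 m/s

In regeneration the rod-end outflow joins the pump flow into the cap end, so the net volume the pump must supply per unit advance equals the rod cross-section area.
Rod cross-section A_rod = π/4 × (12.1 cm)² = 115.0 cm^2
v = Q_pump / A_rod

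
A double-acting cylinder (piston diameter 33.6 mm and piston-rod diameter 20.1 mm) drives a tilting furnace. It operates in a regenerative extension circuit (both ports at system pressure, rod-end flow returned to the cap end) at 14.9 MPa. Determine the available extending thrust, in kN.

With equal pressure on both faces, forces on the annular region cancel; the net push is pressure × rod cross-section.
Rod cross-section A_rod = π/4 × (20.1 mm)² = 317.3 mm^2
F = P × A_rod

F ≈ 4.73 kN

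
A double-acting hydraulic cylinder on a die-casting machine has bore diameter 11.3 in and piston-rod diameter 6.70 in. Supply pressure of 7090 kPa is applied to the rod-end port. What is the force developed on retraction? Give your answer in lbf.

F ≈ 66900 lbf

Rod-side annular area A_ann = π/4 × (11.3² − 6.70²) = 65.03 in^2
On retraction the pressure acts on the annular area (bore minus rod).
F = P × A_ann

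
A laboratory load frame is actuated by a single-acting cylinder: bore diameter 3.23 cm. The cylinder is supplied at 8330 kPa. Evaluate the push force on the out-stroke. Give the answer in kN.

F ≈ 6.83 kN

Cap-side area A_cap = π/4 × (3.23 cm)² = 8.194 cm^2
F = P × A_cap = 8330 kPa × A_cap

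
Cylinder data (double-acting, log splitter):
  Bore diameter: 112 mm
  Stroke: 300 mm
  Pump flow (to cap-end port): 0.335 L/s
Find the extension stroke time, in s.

Cap-side area A_cap = π/4 × (112 mm)² = 9852 mm^2
Swept volume V = A × L; t = V / Q = A·L / Q

t ≈ 8.82 s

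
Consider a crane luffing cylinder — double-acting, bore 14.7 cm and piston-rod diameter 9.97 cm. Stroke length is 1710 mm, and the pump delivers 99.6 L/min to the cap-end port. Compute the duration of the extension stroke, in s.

Cap-side area A_cap = π/4 × (14.7 cm)² = 169.7 cm^2
Swept volume V = A × L; t = V / Q = A·L / Q

t ≈ 17.5 s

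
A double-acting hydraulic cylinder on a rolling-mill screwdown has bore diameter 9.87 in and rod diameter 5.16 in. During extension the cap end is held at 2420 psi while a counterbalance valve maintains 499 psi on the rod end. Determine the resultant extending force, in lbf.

Cap-side area A_cap = π/4 × (9.87 in)² = 76.51 in^2
Rod-side annular area A_ann = π/4 × (9.87² − 5.16²) = 55.60 in^2
Net thrust = P_cap·A_cap − P_rod·A_ann = 1.852e5 lbf − 27740 lbf

F ≈ 1.57e5 lbf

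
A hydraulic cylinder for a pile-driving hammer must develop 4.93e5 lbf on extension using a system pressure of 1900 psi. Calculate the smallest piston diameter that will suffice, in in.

D ≈ 18.2 in

Extension force acts on the full piston face: F = P × (π/4)D².
D = √(4F / (πP)) = √(4 × 4.93e5 lbf / (π × 1900 psi))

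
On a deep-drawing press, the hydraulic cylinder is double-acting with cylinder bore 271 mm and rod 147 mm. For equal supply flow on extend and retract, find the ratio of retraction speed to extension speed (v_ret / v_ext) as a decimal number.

Cap-side area A_cap = π/4 × (271 mm)² = 57680 mm^2
Rod-side annular area A_ann = π/4 × (271² − 147²) = 40710 mm^2
For equal Q, v ∝ 1/A, so v_ret/v_ext = A_cap/A_ann.

v_ret/v_ext ≈ 1.42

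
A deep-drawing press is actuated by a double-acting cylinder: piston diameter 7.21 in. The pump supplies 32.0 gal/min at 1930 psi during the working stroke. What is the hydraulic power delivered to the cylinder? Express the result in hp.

W ≈ 36.0 hp

Hydraulic power = P × Q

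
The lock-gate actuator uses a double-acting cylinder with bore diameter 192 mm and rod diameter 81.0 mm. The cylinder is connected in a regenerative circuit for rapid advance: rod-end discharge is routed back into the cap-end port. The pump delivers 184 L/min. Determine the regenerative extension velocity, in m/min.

In regeneration the rod-end outflow joins the pump flow into the cap end, so the net volume the pump must supply per unit advance equals the rod cross-section area.
Rod cross-section A_rod = π/4 × (81.0 mm)² = 5153 mm^2
v = Q_pump / A_rod

v ≈ 35.7 m/min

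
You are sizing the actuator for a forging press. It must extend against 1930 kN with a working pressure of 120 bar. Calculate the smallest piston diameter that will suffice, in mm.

D ≈ 453 mm

Extension force acts on the full piston face: F = P × (π/4)D².
D = √(4F / (πP)) = √(4 × 1930 kN / (π × 120 bar))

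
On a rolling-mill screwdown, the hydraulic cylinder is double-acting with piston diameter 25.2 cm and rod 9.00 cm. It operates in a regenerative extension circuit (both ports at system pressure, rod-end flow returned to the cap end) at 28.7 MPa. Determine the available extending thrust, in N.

With equal pressure on both faces, forces on the annular region cancel; the net push is pressure × rod cross-section.
Rod cross-section A_rod = π/4 × (9.00 cm)² = 63.62 cm^2
F = P × A_rod

F ≈ 1.83e5 N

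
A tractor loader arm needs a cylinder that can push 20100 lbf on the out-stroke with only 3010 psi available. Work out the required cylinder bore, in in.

D ≈ 2.92 in

Extension force acts on the full piston face: F = P × (π/4)D².
D = √(4F / (πP)) = √(4 × 20100 lbf / (π × 3010 psi))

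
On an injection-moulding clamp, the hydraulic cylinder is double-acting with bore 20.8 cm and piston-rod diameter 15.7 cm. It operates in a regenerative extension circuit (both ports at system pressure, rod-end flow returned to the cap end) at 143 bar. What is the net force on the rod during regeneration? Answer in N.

F ≈ 2.77e5 N

With equal pressure on both faces, forces on the annular region cancel; the net push is pressure × rod cross-section.
Rod cross-section A_rod = π/4 × (15.7 cm)² = 193.6 cm^2
F = P × A_rod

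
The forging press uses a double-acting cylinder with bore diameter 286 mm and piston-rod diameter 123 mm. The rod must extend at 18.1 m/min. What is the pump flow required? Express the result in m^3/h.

Cap-side area A_cap = π/4 × (286 mm)² = 64240 mm^2
Q = A × v

Q ≈ 69.8 m^3/h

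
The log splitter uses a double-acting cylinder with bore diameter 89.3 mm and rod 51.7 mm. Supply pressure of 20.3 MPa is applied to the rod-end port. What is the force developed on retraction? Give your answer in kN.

Rod-side annular area A_ann = π/4 × (89.3² − 51.7²) = 4164 mm^2
On retraction the pressure acts on the annular area (bore minus rod).
F = P × A_ann

F ≈ 84.5 kN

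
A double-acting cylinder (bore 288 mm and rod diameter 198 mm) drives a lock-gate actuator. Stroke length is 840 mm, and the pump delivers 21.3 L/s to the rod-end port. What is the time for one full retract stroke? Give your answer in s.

t ≈ 1.35 s

Rod-side annular area A_ann = π/4 × (288² − 198²) = 34350 mm^2
Swept volume V = A × L; t = V / Q = A·L / Q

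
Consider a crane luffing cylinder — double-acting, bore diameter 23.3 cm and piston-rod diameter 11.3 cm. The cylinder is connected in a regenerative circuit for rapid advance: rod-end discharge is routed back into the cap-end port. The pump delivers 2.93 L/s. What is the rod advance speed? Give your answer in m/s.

In regeneration the rod-end outflow joins the pump flow into the cap end, so the net volume the pump must supply per unit advance equals the rod cross-section area.
Rod cross-section A_rod = π/4 × (11.3 cm)² = 100.3 cm^2
v = Q_pump / A_rod

v ≈ 0.292 m/s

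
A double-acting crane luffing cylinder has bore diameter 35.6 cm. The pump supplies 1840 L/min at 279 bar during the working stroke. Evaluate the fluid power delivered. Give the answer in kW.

Hydraulic power = P × Q

W ≈ 856 kW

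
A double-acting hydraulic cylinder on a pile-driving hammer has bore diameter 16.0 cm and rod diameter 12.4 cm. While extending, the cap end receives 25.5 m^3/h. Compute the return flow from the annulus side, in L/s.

Cap-side area A_cap = π/4 × (16.0 cm)² = 201.1 cm^2
Rod-side annular area A_ann = π/4 × (16.0² − 12.4²) = 80.30 cm^2
Piston speed v = Q_in/A_cap; rod-end outflow Q_out = v × A_ann = Q_in × A_ann/A_cap.

Q_out ≈ 2.83 L/s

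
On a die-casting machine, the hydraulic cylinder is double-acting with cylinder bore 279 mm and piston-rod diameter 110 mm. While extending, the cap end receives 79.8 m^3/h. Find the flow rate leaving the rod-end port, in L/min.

Cap-side area A_cap = π/4 × (279 mm)² = 61140 mm^2
Rod-side annular area A_ann = π/4 × (279² − 110²) = 51630 mm^2
Piston speed v = Q_in/A_cap; rod-end outflow Q_out = v × A_ann = Q_in × A_ann/A_cap.

Q_out ≈ 1120 L/min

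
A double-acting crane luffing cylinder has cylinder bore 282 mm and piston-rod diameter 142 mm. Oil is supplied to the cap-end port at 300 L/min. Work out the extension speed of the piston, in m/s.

v ≈ 0.0801 m/s

Cap-side area A_cap = π/4 × (282 mm)² = 62460 mm^2
v = Q / A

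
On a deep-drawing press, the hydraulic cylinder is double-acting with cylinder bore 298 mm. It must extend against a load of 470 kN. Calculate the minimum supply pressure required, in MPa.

P ≈ 6.74 MPa

Cap-side area A_cap = π/4 × (298 mm)² = 69750 mm^2
P = F / A = 470 kN / A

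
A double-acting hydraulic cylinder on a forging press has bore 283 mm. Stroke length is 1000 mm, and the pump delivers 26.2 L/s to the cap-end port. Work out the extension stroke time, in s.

t ≈ 2.40 s

Cap-side area A_cap = π/4 × (283 mm)² = 62900 mm^2
Swept volume V = A × L; t = V / Q = A·L / Q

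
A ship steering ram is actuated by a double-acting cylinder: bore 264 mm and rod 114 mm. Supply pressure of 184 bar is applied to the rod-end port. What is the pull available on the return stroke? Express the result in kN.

F ≈ 819 kN

Rod-side annular area A_ann = π/4 × (264² − 114²) = 44530 mm^2
On retraction the pressure acts on the annular area (bore minus rod).
F = P × A_ann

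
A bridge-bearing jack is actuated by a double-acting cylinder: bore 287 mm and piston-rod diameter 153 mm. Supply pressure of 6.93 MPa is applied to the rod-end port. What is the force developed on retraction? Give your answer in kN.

Rod-side annular area A_ann = π/4 × (287² − 153²) = 46310 mm^2
On retraction the pressure acts on the annular area (bore minus rod).
F = P × A_ann

F ≈ 321 kN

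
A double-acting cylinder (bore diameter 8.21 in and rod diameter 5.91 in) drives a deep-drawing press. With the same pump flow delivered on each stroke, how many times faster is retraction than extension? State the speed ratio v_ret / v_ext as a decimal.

Cap-side area A_cap = π/4 × (8.21 in)² = 52.94 in^2
Rod-side annular area A_ann = π/4 × (8.21² − 5.91²) = 25.51 in^2
For equal Q, v ∝ 1/A, so v_ret/v_ext = A_cap/A_ann.

v_ret/v_ext ≈ 2.08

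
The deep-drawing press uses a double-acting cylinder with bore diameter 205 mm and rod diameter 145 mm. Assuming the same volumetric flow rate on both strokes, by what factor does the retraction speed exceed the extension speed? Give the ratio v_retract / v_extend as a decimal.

Cap-side area A_cap = π/4 × (205 mm)² = 33010 mm^2
Rod-side annular area A_ann = π/4 × (205² − 145²) = 16490 mm^2
For equal Q, v ∝ 1/A, so v_ret/v_ext = A_cap/A_ann.

v_ret/v_ext ≈ 2.00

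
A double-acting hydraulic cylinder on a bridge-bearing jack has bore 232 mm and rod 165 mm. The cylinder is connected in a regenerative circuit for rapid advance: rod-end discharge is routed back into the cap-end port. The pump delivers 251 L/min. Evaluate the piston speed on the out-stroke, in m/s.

In regeneration the rod-end outflow joins the pump flow into the cap end, so the net volume the pump must supply per unit advance equals the rod cross-section area.
Rod cross-section A_rod = π/4 × (165 mm)² = 21380 mm^2
v = Q_pump / A_rod

v ≈ 0.196 m/s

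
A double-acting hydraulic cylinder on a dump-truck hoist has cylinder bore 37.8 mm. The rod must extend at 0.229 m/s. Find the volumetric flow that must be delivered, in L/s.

Cap-side area A_cap = π/4 × (37.8 mm)² = 1122 mm^2
Q = A × v

Q ≈ 0.257 L/s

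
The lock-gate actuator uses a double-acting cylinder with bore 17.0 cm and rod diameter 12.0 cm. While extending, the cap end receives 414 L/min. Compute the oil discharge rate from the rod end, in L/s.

Cap-side area A_cap = π/4 × (17.0 cm)² = 227.0 cm^2
Rod-side annular area A_ann = π/4 × (17.0² − 12.0²) = 113.9 cm^2
Piston speed v = Q_in/A_cap; rod-end outflow Q_out = v × A_ann = Q_in × A_ann/A_cap.

Q_out ≈ 3.46 L/s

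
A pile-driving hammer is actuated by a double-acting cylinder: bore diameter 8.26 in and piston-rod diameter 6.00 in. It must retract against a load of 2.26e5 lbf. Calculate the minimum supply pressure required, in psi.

P ≈ 8930 psi

Rod-side annular area A_ann = π/4 × (8.26² − 6.00²) = 25.31 in^2
Retraction: pressure acts on the annular area.
P = F / A = 2.26e5 lbf / A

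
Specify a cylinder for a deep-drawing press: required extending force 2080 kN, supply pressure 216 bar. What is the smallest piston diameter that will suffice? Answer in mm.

Extension force acts on the full piston face: F = P × (π/4)D².
D = √(4F / (πP)) = √(4 × 2080 kN / (π × 216 bar))

D ≈ 350 mm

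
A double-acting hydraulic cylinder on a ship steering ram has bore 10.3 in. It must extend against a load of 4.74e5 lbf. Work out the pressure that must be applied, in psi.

P ≈ 5690 psi

Cap-side area A_cap = π/4 × (10.3 in)² = 83.32 in^2
P = F / A = 4.74e5 lbf / A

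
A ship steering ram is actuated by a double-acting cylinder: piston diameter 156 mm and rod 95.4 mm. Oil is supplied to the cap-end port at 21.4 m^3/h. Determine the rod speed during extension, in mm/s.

v ≈ 311 mm/s

Cap-side area A_cap = π/4 × (156 mm)² = 19110 mm^2
v = Q / A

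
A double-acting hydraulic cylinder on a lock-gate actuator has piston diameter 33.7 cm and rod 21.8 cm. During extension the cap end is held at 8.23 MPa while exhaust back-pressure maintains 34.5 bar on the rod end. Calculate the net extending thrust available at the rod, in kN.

F ≈ 555 kN

Cap-side area A_cap = π/4 × (33.7 cm)² = 892.0 cm^2
Rod-side annular area A_ann = π/4 × (33.7² − 21.8²) = 518.7 cm^2
Net thrust = P_cap·A_cap − P_rod·A_ann = 734.1 kN − 179.0 kN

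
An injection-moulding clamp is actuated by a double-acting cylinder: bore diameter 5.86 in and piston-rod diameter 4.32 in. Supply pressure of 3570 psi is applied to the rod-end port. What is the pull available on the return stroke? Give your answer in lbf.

F ≈ 44000 lbf

Rod-side annular area A_ann = π/4 × (5.86² − 4.32²) = 12.31 in^2
On retraction the pressure acts on the annular area (bore minus rod).
F = P × A_ann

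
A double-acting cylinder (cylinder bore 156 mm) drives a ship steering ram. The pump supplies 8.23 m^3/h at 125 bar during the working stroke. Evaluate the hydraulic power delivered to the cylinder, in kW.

W ≈ 28.6 kW

Hydraulic power = P × Q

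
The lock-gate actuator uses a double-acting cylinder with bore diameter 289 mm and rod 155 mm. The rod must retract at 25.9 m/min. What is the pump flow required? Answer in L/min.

Q ≈ 1210 L/min

Rod-side annular area A_ann = π/4 × (289² − 155²) = 46730 mm^2
Q = A × v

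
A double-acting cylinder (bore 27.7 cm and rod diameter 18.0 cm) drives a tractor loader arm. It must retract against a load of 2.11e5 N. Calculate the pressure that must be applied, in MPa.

Rod-side annular area A_ann = π/4 × (27.7² − 18.0²) = 348.2 cm^2
Retraction: pressure acts on the annular area.
P = F / A = 2.11e5 N / A

P ≈ 6.06 MPa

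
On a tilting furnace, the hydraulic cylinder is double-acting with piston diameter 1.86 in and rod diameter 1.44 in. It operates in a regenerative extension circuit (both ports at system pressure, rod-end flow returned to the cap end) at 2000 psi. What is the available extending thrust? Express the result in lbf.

F ≈ 3260 lbf

With equal pressure on both faces, forces on the annular region cancel; the net push is pressure × rod cross-section.
Rod cross-section A_rod = π/4 × (1.44 in)² = 1.629 in^2
F = P × A_rod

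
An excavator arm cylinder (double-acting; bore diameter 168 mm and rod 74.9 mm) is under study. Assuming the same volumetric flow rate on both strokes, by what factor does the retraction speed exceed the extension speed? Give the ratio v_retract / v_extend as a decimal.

v_ret/v_ext ≈ 1.25

Cap-side area A_cap = π/4 × (168 mm)² = 22170 mm^2
Rod-side annular area A_ann = π/4 × (168² − 74.9²) = 17760 mm^2
For equal Q, v ∝ 1/A, so v_ret/v_ext = A_cap/A_ann.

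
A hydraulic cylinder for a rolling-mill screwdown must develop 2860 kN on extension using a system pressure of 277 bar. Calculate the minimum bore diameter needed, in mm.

D ≈ 363 mm

Extension force acts on the full piston face: F = P × (π/4)D².
D = √(4F / (πP)) = √(4 × 2860 kN / (π × 277 bar))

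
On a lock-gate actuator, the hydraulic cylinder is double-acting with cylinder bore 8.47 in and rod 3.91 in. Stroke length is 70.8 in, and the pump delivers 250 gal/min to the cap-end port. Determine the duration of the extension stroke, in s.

Cap-side area A_cap = π/4 × (8.47 in)² = 56.35 in^2
Swept volume V = A × L; t = V / Q = A·L / Q

t ≈ 4.14 s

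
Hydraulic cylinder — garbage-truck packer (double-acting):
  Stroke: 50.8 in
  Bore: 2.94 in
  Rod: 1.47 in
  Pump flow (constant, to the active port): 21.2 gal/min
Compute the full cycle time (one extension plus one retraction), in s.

Cap-side area A_cap = π/4 × (2.94 in)² = 6.789 in^2
Rod-side annular area A_ann = π/4 × (2.94² − 1.47²) = 5.092 in^2
t_ext = A_cap·L/Q = 4.225 s
t_ret = A_ann·L/Q = 3.169 s
t_cycle = t_ext + t_ret

t ≈ 7.39 s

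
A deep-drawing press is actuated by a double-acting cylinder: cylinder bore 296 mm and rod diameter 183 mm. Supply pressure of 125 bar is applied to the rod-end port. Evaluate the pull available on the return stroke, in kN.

Rod-side annular area A_ann = π/4 × (296² − 183²) = 42510 mm^2
On retraction the pressure acts on the annular area (bore minus rod).
F = P × A_ann

F ≈ 531 kN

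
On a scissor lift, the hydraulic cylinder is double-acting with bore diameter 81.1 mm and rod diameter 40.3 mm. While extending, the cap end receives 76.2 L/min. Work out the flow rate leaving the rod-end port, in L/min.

Cap-side area A_cap = π/4 × (81.1 mm)² = 5166 mm^2
Rod-side annular area A_ann = π/4 × (81.1² − 40.3²) = 3890 mm^2
Piston speed v = Q_in/A_cap; rod-end outflow Q_out = v × A_ann = Q_in × A_ann/A_cap.

Q_out ≈ 57.4 L/min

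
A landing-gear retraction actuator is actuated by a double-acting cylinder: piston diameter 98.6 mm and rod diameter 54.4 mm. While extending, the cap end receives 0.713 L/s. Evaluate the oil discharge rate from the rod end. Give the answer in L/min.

Q_out ≈ 29.8 L/min

Cap-side area A_cap = π/4 × (98.6 mm)² = 7636 mm^2
Rod-side annular area A_ann = π/4 × (98.6² − 54.4²) = 5311 mm^2
Piston speed v = Q_in/A_cap; rod-end outflow Q_out = v × A_ann = Q_in × A_ann/A_cap.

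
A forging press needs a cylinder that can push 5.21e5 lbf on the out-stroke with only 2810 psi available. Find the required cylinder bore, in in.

Extension force acts on the full piston face: F = P × (π/4)D².
D = √(4F / (πP)) = √(4 × 5.21e5 lbf / (π × 2810 psi))

D ≈ 15.4 in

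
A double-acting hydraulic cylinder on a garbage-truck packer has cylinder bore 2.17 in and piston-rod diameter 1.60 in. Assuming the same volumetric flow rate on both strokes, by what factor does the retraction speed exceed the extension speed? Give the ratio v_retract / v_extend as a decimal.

Cap-side area A_cap = π/4 × (2.17 in)² = 3.698 in^2
Rod-side annular area A_ann = π/4 × (2.17² − 1.60²) = 1.688 in^2
For equal Q, v ∝ 1/A, so v_ret/v_ext = A_cap/A_ann.

v_ret/v_ext ≈ 2.19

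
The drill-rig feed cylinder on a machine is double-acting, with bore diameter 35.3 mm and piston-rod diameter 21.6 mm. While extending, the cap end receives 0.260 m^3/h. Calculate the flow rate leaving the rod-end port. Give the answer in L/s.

Cap-side area A_cap = π/4 × (35.3 mm)² = 978.7 mm^2
Rod-side annular area A_ann = π/4 × (35.3² − 21.6²) = 612.2 mm^2
Piston speed v = Q_in/A_cap; rod-end outflow Q_out = v × A_ann = Q_in × A_ann/A_cap.

Q_out ≈ 0.0452 L/s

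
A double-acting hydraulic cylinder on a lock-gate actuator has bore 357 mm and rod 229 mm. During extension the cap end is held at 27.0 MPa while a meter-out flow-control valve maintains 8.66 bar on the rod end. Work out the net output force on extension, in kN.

Cap-side area A_cap = π/4 × (357 mm)² = 1.001e5 mm^2
Rod-side annular area A_ann = π/4 × (357² − 229²) = 58910 mm^2
Net thrust = P_cap·A_cap − P_rod·A_ann = 2703 kN − 51.02 kN

F ≈ 2650 kN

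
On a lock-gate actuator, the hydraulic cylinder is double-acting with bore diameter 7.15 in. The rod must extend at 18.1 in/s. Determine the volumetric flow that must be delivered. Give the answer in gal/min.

Q ≈ 189 gal/min

Cap-side area A_cap = π/4 × (7.15 in)² = 40.15 in^2
Q = A × v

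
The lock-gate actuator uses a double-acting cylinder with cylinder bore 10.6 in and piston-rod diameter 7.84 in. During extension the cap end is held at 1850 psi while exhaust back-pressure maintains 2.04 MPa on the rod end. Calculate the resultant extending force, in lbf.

Cap-side area A_cap = π/4 × (10.6 in)² = 88.25 in^2
Rod-side annular area A_ann = π/4 × (10.6² − 7.84²) = 39.97 in^2
Net thrust = P_cap·A_cap − P_rod·A_ann = 1.633e5 lbf − 11830 lbf

F ≈ 1.51e5 lbf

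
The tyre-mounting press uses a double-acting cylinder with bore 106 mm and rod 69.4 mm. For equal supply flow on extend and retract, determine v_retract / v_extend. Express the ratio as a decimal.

v_ret/v_ext ≈ 1.75

Cap-side area A_cap = π/4 × (106 mm)² = 8825 mm^2
Rod-side annular area A_ann = π/4 × (106² − 69.4²) = 5042 mm^2
For equal Q, v ∝ 1/A, so v_ret/v_ext = A_cap/A_ann.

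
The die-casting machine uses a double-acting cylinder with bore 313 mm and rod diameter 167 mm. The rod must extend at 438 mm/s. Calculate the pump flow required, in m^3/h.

Cap-side area A_cap = π/4 × (313 mm)² = 76940 mm^2
Q = A × v

Q ≈ 121 m^3/h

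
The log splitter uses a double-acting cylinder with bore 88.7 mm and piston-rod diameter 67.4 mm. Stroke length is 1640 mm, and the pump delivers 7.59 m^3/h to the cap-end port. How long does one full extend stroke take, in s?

t ≈ 4.81 s

Cap-side area A_cap = π/4 × (88.7 mm)² = 6179 mm^2
Swept volume V = A × L; t = V / Q = A·L / Q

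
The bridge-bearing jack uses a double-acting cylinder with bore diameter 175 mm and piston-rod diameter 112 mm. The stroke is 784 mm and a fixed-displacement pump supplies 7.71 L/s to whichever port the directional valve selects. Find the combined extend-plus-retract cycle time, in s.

t ≈ 3.89 s

Cap-side area A_cap = π/4 × (175 mm)² = 24050 mm^2
Rod-side annular area A_ann = π/4 × (175² − 112²) = 14200 mm^2
t_ext = A_cap·L/Q = 2.446 s
t_ret = A_ann·L/Q = 1.444 s
t_cycle = t_ext + t_ret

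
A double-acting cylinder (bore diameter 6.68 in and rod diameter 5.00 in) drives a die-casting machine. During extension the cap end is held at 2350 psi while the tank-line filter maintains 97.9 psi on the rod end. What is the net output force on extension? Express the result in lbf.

F ≈ 80900 lbf

Cap-side area A_cap = π/4 × (6.68 in)² = 35.05 in^2
Rod-side annular area A_ann = π/4 × (6.68² − 5.00²) = 15.41 in^2
Net thrust = P_cap·A_cap − P_rod·A_ann = 82360 lbf − 1509 lbf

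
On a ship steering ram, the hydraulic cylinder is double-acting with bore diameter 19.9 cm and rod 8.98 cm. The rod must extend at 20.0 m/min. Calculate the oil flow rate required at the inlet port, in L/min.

Cap-side area A_cap = π/4 × (19.9 cm)² = 311.0 cm^2
Q = A × v

Q ≈ 622 L/min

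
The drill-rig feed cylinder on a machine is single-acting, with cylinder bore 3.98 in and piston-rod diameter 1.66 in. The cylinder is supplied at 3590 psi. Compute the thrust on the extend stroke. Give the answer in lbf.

Cap-side area A_cap = π/4 × (3.98 in)² = 12.44 in^2
F = P × A_cap = 3590 psi × A_cap

F ≈ 44700 lbf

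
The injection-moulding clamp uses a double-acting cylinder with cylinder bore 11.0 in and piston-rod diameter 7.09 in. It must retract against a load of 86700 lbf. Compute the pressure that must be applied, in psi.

Rod-side annular area A_ann = π/4 × (11.0² − 7.09²) = 55.55 in^2
Retraction: pressure acts on the annular area.
P = F / A = 86700 lbf / A

P ≈ 1560 psi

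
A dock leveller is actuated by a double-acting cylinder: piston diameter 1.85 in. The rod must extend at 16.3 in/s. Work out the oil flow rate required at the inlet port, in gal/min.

Q ≈ 11.4 gal/min

Cap-side area A_cap = π/4 × (1.85 in)² = 2.688 in^2
Q = A × v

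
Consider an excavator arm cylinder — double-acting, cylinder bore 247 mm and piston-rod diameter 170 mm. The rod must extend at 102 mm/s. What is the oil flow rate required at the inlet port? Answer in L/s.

Q ≈ 4.89 L/s

Cap-side area A_cap = π/4 × (247 mm)² = 47920 mm^2
Q = A × v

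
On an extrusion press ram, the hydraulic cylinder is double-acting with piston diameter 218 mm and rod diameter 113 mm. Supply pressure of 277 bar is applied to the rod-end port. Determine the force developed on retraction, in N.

F ≈ 7.56e5 N

Rod-side annular area A_ann = π/4 × (218² − 113²) = 27300 mm^2
On retraction the pressure acts on the annular area (bore minus rod).
F = P × A_ann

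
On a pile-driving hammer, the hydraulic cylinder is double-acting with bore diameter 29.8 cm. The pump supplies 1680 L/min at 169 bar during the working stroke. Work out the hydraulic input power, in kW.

W ≈ 473 kW

Hydraulic power = P × Q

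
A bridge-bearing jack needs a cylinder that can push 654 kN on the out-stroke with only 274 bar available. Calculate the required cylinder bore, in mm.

Extension force acts on the full piston face: F = P × (π/4)D².
D = √(4F / (πP)) = √(4 × 654 kN / (π × 274 bar))

D ≈ 174 mm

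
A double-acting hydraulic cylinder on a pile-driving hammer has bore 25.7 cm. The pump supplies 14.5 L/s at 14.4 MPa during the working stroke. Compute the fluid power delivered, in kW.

W ≈ 209 kW

Hydraulic power = P × Q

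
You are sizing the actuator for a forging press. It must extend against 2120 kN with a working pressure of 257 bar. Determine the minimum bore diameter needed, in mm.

Extension force acts on the full piston face: F = P × (π/4)D².
D = √(4F / (πP)) = √(4 × 2120 kN / (π × 257 bar))

D ≈ 324 mm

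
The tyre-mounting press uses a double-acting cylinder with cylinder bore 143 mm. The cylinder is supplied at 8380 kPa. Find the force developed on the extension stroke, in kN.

F ≈ 135 kN

Cap-side area A_cap = π/4 × (143 mm)² = 16060 mm^2
F = P × A_cap = 8380 kPa × A_cap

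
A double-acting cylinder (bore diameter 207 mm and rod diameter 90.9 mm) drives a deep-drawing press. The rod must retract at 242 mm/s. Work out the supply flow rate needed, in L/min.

Rod-side annular area A_ann = π/4 × (207² − 90.9²) = 27160 mm^2
Q = A × v

Q ≈ 394 L/min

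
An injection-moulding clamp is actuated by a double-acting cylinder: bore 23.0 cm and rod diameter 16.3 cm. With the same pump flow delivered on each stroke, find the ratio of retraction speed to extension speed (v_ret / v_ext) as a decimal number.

Cap-side area A_cap = π/4 × (23.0 cm)² = 415.5 cm^2
Rod-side annular area A_ann = π/4 × (23.0² − 16.3²) = 206.8 cm^2
For equal Q, v ∝ 1/A, so v_ret/v_ext = A_cap/A_ann.

v_ret/v_ext ≈ 2.01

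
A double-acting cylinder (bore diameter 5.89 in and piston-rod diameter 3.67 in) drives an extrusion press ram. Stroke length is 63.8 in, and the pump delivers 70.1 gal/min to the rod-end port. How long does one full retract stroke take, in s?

t ≈ 3.94 s

Rod-side annular area A_ann = π/4 × (5.89² − 3.67²) = 16.67 in^2
Swept volume V = A × L; t = V / Q = A·L / Q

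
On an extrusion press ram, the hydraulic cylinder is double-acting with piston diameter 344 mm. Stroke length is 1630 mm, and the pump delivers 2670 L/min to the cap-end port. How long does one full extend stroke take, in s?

t ≈ 3.40 s

Cap-side area A_cap = π/4 × (344 mm)² = 92940 mm^2
Swept volume V = A × L; t = V / Q = A·L / Q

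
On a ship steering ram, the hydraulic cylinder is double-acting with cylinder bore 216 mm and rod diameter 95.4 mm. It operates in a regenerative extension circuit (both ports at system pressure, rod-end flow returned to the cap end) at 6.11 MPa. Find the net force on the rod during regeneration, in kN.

With equal pressure on both faces, forces on the annular region cancel; the net push is pressure × rod cross-section.
Rod cross-section A_rod = π/4 × (95.4 mm)² = 7148 mm^2
F = P × A_rod

F ≈ 43.7 kN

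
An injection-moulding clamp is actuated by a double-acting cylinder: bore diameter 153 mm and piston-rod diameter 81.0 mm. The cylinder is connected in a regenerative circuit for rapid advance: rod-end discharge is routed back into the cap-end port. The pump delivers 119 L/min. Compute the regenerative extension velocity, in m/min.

v ≈ 23.1 m/min

In regeneration the rod-end outflow joins the pump flow into the cap end, so the net volume the pump must supply per unit advance equals the rod cross-section area.
Rod cross-section A_rod = π/4 × (81.0 mm)² = 5153 mm^2
v = Q_pump / A_rod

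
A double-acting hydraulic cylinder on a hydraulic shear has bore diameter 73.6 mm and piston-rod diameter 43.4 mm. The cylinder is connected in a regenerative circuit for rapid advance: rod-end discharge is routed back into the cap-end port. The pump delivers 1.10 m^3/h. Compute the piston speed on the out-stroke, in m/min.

v ≈ 12.4 m/min

In regeneration the rod-end outflow joins the pump flow into the cap end, so the net volume the pump must supply per unit advance equals the rod cross-section area.
Rod cross-section A_rod = π/4 × (43.4 mm)² = 1479 mm^2
v = Q_pump / A_rod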